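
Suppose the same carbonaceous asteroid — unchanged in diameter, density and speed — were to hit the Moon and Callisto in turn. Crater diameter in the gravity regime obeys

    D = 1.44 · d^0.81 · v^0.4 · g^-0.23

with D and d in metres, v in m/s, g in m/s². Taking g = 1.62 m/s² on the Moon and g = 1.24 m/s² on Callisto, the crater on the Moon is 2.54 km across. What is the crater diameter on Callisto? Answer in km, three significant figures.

D ≈ 2.70 km

All impactor-dependent factors cancel in the ratio, leaving D_Callisto/D_Moon = (g_Callisto/g_Moon)^-0.23.
(1.24/1.62)^-0.23 = 0.7654^-0.23 = 1.063
D_Callisto = 1.063 × 2.54 km = 2.70 km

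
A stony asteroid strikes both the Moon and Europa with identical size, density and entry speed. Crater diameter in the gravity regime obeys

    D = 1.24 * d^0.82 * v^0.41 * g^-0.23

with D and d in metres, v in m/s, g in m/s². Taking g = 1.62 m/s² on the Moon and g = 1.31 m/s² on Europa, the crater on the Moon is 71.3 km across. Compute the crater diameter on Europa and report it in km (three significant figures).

D ≈ 74.9 km

All impactor-dependent factors cancel in the ratio, leaving D_Europa/D_Moon = (g_Europa/g_Moon)^-0.23.
(1.31/1.62)^-0.23 = 0.8086^-0.23 = 1.050
D_Europa = 1.050 × 71.3 km = 74.9 km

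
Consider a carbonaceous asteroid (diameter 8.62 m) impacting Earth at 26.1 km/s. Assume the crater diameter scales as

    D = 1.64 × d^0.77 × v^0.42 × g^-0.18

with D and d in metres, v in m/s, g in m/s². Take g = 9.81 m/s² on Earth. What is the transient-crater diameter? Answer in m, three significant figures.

D ≈ 409 m

In SI units: v = 26100 m/s.
d^0.77 = 8.62^0.77 = 5.252
v^0.42 = 26100^0.42 = 71.61
g^-0.18 = 9.81^-0.18 = 0.6630
D = 1.64 × 5.252 × 71.61 × 0.6630 = 408.9 m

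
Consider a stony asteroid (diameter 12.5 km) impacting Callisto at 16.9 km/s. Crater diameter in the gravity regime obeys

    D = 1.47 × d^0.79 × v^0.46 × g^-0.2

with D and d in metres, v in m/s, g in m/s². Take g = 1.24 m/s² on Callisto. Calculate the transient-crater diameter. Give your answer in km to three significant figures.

In SI units: d = 12500 m, v = 16900 m/s.
d^0.79 = 12500^0.79 = 1724
v^0.46 = 16900^0.46 = 88.07
g^-0.2 = 1.24^-0.2 = 0.9579
D = 1.47 × 1724 × 88.07 × 0.9579 = 2.138 × 10^5 m
   = 213.8 km

D ≈ 214 km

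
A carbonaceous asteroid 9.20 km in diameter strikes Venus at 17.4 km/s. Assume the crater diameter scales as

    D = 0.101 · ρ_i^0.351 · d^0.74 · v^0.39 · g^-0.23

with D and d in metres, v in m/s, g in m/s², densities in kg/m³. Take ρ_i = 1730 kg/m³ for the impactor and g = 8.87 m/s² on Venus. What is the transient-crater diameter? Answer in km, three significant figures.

In SI units: d = 9200 m, v = 17400 m/s.
ρ_i^0.351 = 1730^0.351 = 13.69
d^0.74 = 9200^0.74 = 857.4
v^0.39 = 17400^0.39 = 45.06
g^-0.23 = 8.87^-0.23 = 0.6053
D = 0.101 × 13.69 × 857.4 × 45.06 × 0.6053 = 32335 m
   = 32.33 km

D ≈ 32.3 km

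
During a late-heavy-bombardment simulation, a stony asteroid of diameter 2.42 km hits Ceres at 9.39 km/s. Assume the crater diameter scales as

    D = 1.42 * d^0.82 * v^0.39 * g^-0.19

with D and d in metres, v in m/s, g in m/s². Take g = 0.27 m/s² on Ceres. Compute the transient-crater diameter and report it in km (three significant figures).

D ≈ 38.4 km

In SI units: d = 2420 m, v = 9390 m/s.
d^0.82 = 2420^0.82 = 595.3
v^0.39 = 9390^0.39 = 35.43
g^-0.19 = 0.27^-0.19 = 1.282
D = 1.42 × 595.3 × 35.43 × 1.282 = 38396 m
   = 38.40 km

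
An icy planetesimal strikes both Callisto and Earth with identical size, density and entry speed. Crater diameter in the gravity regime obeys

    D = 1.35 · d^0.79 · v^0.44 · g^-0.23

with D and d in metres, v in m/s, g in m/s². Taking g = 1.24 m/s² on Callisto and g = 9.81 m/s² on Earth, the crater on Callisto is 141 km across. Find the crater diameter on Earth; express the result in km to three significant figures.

D ≈ 87.6 km

All impactor-dependent factors cancel in the ratio, leaving D_Earth/D_Callisto = (g_Earth/g_Callisto)^-0.23.
(9.81/1.24)^-0.23 = 7.911^-0.23 = 0.6215
D_Earth = 0.6215 × 141 km = 87.6 km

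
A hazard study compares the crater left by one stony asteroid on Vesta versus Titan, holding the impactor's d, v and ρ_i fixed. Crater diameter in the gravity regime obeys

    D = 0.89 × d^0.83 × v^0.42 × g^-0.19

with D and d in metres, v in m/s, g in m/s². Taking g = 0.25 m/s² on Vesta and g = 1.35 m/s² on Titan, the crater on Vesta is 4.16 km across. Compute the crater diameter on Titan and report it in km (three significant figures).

All impactor-dependent factors cancel in the ratio, leaving D_Titan/D_Vesta = (g_Titan/g_Vesta)^-0.19.
(1.35/0.25)^-0.19 = 5.400^-0.19 = 0.7258
D_Titan = 0.7258 × 4.16 km = 3.02 km

D ≈ 3.02 km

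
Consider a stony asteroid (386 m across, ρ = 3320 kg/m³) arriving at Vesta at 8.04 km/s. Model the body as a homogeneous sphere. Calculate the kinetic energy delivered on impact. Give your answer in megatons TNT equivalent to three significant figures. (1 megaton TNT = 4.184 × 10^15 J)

E ≈ 772 Mt TNT

v = 8040 m/s.
Mass m = (π/6) ρ d³ = (π/6) × 3320 × (386)³ = 9.998 × 10^10 kg
E = ½ m v² = 0.5 × 9.998 × 10^10 × (8040)² = 3.231 × 10^18 J
   = 3.231 × 10^18 / 4.184×10^15 = 772.2 Mt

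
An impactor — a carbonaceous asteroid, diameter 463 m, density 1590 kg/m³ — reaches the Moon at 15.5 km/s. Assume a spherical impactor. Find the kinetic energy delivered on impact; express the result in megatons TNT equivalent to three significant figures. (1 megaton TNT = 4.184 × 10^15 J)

E ≈ 2370 Mt TNT

v = 15500 m/s.
Mass m = (π/6) ρ d³ = (π/6) × 1590 × (463)³ = 8.263 × 10^10 kg
E = ½ m v² = 0.5 × 8.263 × 10^10 × (15500)² = 9.926 × 10^18 J
   = 9.926 × 10^18 / 4.184×10^15 = 2372 Mt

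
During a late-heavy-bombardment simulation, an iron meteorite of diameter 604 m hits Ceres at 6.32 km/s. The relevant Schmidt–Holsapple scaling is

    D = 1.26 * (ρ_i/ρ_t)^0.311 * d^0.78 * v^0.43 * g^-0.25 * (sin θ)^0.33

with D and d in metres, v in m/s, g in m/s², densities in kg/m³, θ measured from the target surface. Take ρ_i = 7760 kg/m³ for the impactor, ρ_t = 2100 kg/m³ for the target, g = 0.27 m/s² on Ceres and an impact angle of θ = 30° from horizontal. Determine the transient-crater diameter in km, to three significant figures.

In SI units: v = 6320 m/s.
(ρ_i/ρ_t)^0.311 = (7760/2100)^0.311 = 1.502
d^0.78 = 604^0.78 = 147.6
v^0.43 = 6320^0.43 = 43.08
g^-0.25 = 0.27^-0.25 = 1.387
(sin 30°)^0.33 = 0.5000^0.33 = 0.7955
D = 1.26 × 1.502 × 147.6 × 43.08 × 1.387 × 0.7955 = 13278 m
   = 13.28 km

D ≈ 13.3 km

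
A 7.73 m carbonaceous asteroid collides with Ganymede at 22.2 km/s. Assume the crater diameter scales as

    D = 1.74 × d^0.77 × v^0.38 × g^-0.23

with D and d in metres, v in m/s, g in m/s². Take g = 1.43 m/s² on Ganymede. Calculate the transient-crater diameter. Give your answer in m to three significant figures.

D ≈ 347 m

In SI units: v = 22200 m/s.
d^0.77 = 7.73^0.77 = 4.829
v^0.38 = 22200^0.38 = 44.83
g^-0.23 = 1.43^-0.23 = 0.9210
D = 1.74 × 4.829 × 44.83 × 0.9210 = 346.9 m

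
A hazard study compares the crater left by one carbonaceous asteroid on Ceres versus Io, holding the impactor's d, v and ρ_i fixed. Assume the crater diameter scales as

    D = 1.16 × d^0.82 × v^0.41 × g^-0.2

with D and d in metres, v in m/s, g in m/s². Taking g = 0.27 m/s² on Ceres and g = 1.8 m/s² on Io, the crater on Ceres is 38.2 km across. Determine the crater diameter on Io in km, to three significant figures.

All impactor-dependent factors cancel in the ratio, leaving D_Io/D_Ceres = (g_Io/g_Ceres)^-0.2.
(1.8/0.27)^-0.2 = 6.667^-0.2 = 0.6842
D_Io = 0.6842 × 38.2 km = 26.1 km

D ≈ 26.1 km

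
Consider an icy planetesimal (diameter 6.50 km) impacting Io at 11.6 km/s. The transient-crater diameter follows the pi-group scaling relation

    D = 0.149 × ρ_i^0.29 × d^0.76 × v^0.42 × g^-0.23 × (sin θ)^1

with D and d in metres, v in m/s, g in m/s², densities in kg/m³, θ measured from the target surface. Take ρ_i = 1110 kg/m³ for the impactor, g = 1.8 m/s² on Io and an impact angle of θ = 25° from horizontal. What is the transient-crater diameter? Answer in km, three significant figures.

D ≈ 16.9 km

In SI units: d = 6500 m, v = 11600 m/s.
ρ_i^0.29 = 1110^0.29 = 7.641
d^0.76 = 6500^0.76 = 790.3
v^0.42 = 11600^0.42 = 50.94
g^-0.23 = 1.8^-0.23 = 0.8735
(sin 25°)^1 = 0.4226^1 = 0.4226
D = 0.149 × 7.641 × 790.3 × 50.94 × 0.8735 × 0.4226 = 16919 m
   = 16.92 km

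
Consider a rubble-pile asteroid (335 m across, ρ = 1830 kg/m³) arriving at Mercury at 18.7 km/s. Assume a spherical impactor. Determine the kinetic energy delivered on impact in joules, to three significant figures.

v = 18700 m/s.
Mass m = (π/6) ρ d³ = (π/6) × 1830 × (335)³ = 3.602 × 10^10 kg
E = ½ m v² = 0.5 × 3.602 × 10^10 × (18700)² = 6.298 × 10^18 J

E ≈ 6.30 × 10^18 J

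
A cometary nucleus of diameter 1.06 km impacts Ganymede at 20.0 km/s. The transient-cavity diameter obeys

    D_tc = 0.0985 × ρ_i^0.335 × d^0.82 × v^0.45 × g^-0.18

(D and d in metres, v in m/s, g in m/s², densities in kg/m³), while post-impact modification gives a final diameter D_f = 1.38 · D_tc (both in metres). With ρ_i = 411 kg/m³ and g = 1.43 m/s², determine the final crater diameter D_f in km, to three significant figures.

D_f ≈ 25.0 km

In SI: d = 1060 m, v = 20000 m/s.
ρ_i^0.335 = 411^0.335 = 7.510
d^0.82 = 1060^0.82 = 302.5
v^0.45 = 20000^0.45 = 86.19
g^-0.18 = 1.43^-0.18 = 0.9376
D_tc = 0.0985 × 7.510 × 302.5 × 86.19 × 0.9376 = 18080 m
D_f = 1.38 × 18080 = 24950 m
     = 24.95 km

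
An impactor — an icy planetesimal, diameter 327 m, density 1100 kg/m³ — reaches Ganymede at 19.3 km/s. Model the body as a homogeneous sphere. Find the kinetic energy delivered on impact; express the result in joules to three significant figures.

E ≈ 3.75 × 10^18 J

v = 19300 m/s.
Mass m = (π/6) ρ d³ = (π/6) × 1100 × (327)³ = 2.014 × 10^10 kg
E = ½ m v² = 0.5 × 2.014 × 10^10 × (19300)² = 3.751 × 10^18 J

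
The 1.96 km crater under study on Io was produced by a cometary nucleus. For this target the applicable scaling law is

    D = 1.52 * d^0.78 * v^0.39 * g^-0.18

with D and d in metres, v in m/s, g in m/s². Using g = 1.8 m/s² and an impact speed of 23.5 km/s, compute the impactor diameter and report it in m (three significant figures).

d ≈ 72.6 m

Rearranging for d: d = [D / (1.52 · 23500^0.39 · 1.8^-0.18)]^(1/0.78).
D = 1960 m.
23500^0.39 = 50.67
1.8^-0.18 = 0.8996
Denominator = 1.52 × 50.67 × 0.8996 = 69.29
D / 69.29 = 1960 / 69.29 = 28.29
d = 28.29^(1/0.78) = 28.29^1.2821 = 72.63 m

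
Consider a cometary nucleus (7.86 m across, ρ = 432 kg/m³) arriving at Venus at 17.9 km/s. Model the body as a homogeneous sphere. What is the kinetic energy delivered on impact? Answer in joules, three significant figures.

E ≈ 1.76 × 10^13 J

v = 17900 m/s.
Mass m = (π/6) ρ d³ = (π/6) × 432 × (7.86)³ = 1.098 × 10^5 kg
E = ½ m v² = 0.5 × 1.098 × 10^5 × (17900)² = 1.759 × 10^13 J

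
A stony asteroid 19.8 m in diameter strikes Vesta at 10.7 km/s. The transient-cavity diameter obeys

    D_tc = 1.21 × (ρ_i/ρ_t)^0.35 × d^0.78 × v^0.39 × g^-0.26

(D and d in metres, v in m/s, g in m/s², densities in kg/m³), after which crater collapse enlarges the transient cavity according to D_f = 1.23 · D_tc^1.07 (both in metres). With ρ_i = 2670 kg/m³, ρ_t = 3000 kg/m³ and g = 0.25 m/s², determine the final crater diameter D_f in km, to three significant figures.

D_f ≈ 1.23 km

v = 10700 m/s.
(ρ_i/ρ_t)^0.35 = (2670/3000)^0.35 = 0.9600
d^0.78 = 19.8^0.78 = 10.27
v^0.39 = 10700^0.39 = 37.28
g^-0.26 = 0.25^-0.26 = 1.434
D_tc = 1.21 × 0.9600 × 10.27 × 37.28 × 1.434 = 637.8 m
D_f = 1.23 × (637.8)^1.07 = 1233 m
     = 1.233 km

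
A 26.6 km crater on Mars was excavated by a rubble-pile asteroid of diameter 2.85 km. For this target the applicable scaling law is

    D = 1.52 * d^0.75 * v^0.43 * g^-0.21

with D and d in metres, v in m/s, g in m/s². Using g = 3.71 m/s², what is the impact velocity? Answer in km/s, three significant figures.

v ≈ 13.2 km/s

Rearranging for v: v = [D / (1.52 · 2850^0.75 · 3.71^-0.21)]^(1/0.43).
D = 26600 m.
2850^0.75 = 390.1
3.71^-0.21 = 0.7593
Denominator = 1.52 × 390.1 × 0.7593 = 450.2
D / 450.2 = 26600 / 450.2 = 59.08
v = 59.08^(1/0.43) = 59.08^2.3256 = 13172 m/s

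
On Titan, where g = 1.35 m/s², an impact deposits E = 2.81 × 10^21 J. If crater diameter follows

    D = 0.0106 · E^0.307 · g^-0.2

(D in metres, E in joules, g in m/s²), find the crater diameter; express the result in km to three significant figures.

E^0.307 = (2.81 × 10^21)^0.307 = 3.844 × 10^6
g^-0.2 = 1.35^-0.2 = 0.9417
D = 0.0106 × 3.844 × 10^6 × 0.9417 = 38371 m
   = 38.37 km

D ≈ 38.4 km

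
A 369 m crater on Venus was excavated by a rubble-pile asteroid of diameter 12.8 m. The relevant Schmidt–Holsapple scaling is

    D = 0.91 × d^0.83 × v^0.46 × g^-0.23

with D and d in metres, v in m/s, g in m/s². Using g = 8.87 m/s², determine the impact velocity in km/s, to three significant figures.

v ≈ 14.0 km/s

Rearranging for v: v = [D / (0.91 · 12.8^0.83 · 8.87^-0.23)]^(1/0.46).
12.8^0.83 = 8.298
8.87^-0.23 = 0.6053
Denominator = 0.91 × 8.298 × 0.6053 = 4.571
D / 4.571 = 369 / 4.571 = 80.73
v = 80.73^(1/0.46) = 80.73^2.1739 = 13986 m/s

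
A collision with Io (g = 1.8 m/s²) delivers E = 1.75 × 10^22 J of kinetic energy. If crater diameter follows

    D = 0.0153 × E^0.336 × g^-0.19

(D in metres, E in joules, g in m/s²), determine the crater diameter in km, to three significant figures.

E^0.336 = (1.75 × 10^22)^0.336 = 2.976 × 10^7
g^-0.19 = 1.8^-0.19 = 0.8943
D = 0.0153 × 2.976 × 10^7 × 0.8943 = 4.072 × 10^5 m
   = 407.2 km

D ≈ 407 km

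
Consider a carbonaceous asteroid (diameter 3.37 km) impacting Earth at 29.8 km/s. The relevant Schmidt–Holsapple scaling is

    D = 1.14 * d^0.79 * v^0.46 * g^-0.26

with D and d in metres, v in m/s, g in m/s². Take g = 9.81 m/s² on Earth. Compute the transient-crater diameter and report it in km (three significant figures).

D ≈ 44.1 km

In SI units: d = 3370 m, v = 29800 m/s.
d^0.79 = 3370^0.79 = 612.1
v^0.46 = 29800^0.46 = 114.3
g^-0.26 = 9.81^-0.26 = 0.5523
D = 1.14 × 612.1 × 114.3 × 0.5523 = 44050 m
   = 44.05 km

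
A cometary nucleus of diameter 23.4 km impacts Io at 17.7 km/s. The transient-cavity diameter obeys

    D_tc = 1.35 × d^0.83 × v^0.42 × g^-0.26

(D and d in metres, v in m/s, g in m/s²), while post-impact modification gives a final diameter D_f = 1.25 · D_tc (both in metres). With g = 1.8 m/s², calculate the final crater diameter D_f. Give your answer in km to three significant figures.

In SI: d = 23400 m, v = 17700 m/s.
d^0.83 = 23400^0.83 = 4231
v^0.42 = 17700^0.42 = 60.83
g^-0.26 = 1.8^-0.26 = 0.8583
D_tc = 1.35 × 4231 × 60.83 × 0.8583 = 2.982 × 10^5 m
D_f = 1.25 × 2.982 × 10^5 = 3.728 × 10^5 m
     = 372.8 km

D_f ≈ 373 km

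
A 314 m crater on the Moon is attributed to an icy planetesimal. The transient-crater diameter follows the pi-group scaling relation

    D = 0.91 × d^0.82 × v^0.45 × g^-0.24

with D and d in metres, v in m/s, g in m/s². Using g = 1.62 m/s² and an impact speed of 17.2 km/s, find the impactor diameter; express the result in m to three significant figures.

d ≈ 6.79 m

Rearranging for d: d = [D / (0.91 · 17200^0.45 · 1.62^-0.24)]^(1/0.82).
17200^0.45 = 80.54
1.62^-0.24 = 0.8907
Denominator = 0.91 × 80.54 × 0.8907 = 65.28
D / 65.28 = 314 / 65.28 = 4.810
d = 4.810^(1/0.82) = 4.810^1.2195 = 6.790 m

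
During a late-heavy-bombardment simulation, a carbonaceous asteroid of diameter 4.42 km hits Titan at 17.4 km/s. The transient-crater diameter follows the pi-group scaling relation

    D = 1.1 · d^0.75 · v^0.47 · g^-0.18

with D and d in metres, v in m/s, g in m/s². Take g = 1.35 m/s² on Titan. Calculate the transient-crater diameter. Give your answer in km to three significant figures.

D ≈ 55.6 km

In SI units: d = 4420 m, v = 17400 m/s.
d^0.75 = 4420^0.75 = 542.1
v^0.47 = 17400^0.47 = 98.41
g^-0.18 = 1.35^-0.18 = 0.9474
D = 1.1 × 542.1 × 98.41 × 0.9474 = 55596 m
   = 55.60 km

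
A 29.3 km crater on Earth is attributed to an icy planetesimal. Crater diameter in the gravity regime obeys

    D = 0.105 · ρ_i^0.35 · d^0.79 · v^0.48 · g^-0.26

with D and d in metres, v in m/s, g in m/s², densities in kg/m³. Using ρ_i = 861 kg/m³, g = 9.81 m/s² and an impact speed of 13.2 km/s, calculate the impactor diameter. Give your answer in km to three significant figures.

d ≈ 2.60 km

Rearranging for d: d = [D / (0.105 · 861^0.35 · 13200^0.48 · 9.81^-0.26)]^(1/0.79).
D = 29300 m.
861^0.35 = 10.65
13200^0.48 = 95.03
9.81^-0.26 = 0.5523
Denominator = 0.105 × 10.65 × 95.03 × 0.5523 = 58.69
D / 58.69 = 29300 / 58.69 = 499.2
d = 499.2^(1/0.79) = 499.2^1.2658 = 2603 m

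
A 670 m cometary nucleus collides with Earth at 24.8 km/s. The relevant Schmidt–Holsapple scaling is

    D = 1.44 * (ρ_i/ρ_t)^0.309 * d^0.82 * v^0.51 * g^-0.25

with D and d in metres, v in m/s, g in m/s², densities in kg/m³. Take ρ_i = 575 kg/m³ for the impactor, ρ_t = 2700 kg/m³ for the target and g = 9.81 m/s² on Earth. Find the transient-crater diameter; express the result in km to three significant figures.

D ≈ 18.3 km

In SI units: v = 24800 m/s.
(ρ_i/ρ_t)^0.309 = (575/2700)^0.309 = 0.6201
d^0.82 = 670^0.82 = 207.7
v^0.51 = 24800^0.51 = 174.2
g^-0.25 = 9.81^-0.25 = 0.5650
D = 1.44 × 0.6201 × 207.7 × 174.2 × 0.5650 = 18254 m
   = 18.25 km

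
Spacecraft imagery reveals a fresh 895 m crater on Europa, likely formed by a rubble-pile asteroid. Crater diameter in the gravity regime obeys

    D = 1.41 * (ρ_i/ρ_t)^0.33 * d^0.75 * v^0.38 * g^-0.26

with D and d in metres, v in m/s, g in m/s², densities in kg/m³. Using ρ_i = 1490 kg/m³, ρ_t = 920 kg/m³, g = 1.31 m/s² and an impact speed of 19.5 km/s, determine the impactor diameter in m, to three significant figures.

Rearranging for d: d = [D / (1.41 · (1490/920)^0.33 · 19500^0.38 · 1.31^-0.26)]^(1/0.75).
(1490/920)^0.33 = 1.172
19500^0.38 = 42.68
1.31^-0.26 = 0.9322
Denominator = 1.41 × 1.172 × 42.68 × 0.9322 = 65.75
D / 65.75 = 895 / 65.75 = 13.61
d = 13.61^(1/0.75) = 13.61^1.3333 = 32.49 m

d ≈ 32.5 m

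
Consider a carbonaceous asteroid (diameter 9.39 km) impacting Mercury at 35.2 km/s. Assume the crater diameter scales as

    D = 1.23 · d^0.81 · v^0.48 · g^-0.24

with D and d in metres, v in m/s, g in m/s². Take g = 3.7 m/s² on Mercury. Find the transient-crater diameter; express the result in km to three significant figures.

D ≈ 226 km

In SI units: d = 9390 m, v = 35200 m/s.
d^0.81 = 9390^0.81 = 1651
v^0.48 = 35200^0.48 = 152.2
g^-0.24 = 3.7^-0.24 = 0.7305
D = 1.23 × 1651 × 152.2 × 0.7305 = 2.258 × 10^5 m
   = 225.8 km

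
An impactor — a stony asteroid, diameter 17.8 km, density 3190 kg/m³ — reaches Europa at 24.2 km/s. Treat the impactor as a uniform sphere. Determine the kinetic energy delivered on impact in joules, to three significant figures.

E ≈ 2.76 × 10^24 J

d = 17800 m; v = 24200 m/s.
Mass m = (π/6) ρ d³ = (π/6) × 3190 × (17800)³ = 9.420 × 10^15 kg
E = ½ m v² = 0.5 × 9.420 × 10^15 × (24200)² = 2.758 × 10^24 J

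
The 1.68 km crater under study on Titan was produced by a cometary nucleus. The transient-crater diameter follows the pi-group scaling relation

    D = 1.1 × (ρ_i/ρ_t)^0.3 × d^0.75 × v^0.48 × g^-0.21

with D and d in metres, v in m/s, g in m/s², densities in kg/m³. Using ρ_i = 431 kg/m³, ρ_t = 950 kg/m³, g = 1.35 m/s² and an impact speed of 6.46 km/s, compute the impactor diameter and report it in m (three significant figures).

Rearranging for d: d = [D / (1.1 · (431/950)^0.3 · 6460^0.48 · 1.35^-0.21)]^(1/0.75).
D = 1680 m.
(431/950)^0.3 = 0.7889
6460^0.48 = 67.44
1.35^-0.21 = 0.9389
Denominator = 1.1 × 0.7889 × 67.44 × 0.9389 = 54.95
D / 54.95 = 1680 / 54.95 = 30.57
d = 30.57^(1/0.75) = 30.57^1.3333 = 95.58 m

d ≈ 95.6 m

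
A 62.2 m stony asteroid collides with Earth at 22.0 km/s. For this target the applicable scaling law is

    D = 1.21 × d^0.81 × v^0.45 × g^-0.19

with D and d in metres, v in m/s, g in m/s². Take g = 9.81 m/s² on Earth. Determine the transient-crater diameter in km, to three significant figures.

D ≈ 2.00 km

In SI units: v = 22000 m/s.
d^0.81 = 62.2^0.81 = 28.38
v^0.45 = 22000^0.45 = 89.97
g^-0.19 = 9.81^-0.19 = 0.6480
D = 1.21 × 28.38 × 89.97 × 0.6480 = 2002 m
   = 2.002 km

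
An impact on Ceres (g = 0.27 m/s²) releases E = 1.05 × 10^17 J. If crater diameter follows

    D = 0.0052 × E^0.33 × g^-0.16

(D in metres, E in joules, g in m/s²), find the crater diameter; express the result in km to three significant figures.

D ≈ 2.65 km

E^0.33 = (1.05 × 10^17)^0.33 = 4.140 × 10^5
g^-0.16 = 0.27^-0.16 = 1.233
D = 0.0052 × 4.140 × 10^5 × 1.233 = 2654 m
   = 2.654 km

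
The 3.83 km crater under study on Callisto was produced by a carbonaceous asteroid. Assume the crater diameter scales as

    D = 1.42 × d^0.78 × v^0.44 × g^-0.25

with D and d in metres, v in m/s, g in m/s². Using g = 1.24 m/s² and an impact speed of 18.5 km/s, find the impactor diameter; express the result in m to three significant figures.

Rearranging for d: d = [D / (1.42 · 18500^0.44 · 1.24^-0.25)]^(1/0.78).
D = 3830 m.
18500^0.44 = 75.43
1.24^-0.25 = 0.9476
Denominator = 1.42 × 75.43 × 0.9476 = 101.5
D / 101.5 = 3830 / 101.5 = 37.73
d = 37.73^(1/0.78) = 37.73^1.2821 = 105.1 m

d ≈ 105 m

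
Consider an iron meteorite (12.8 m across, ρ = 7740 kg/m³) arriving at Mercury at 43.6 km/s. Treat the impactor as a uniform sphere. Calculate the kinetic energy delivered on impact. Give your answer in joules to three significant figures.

E ≈ 8.08 × 10^15 J

v = 43600 m/s.
Mass m = (π/6) ρ d³ = (π/6) × 7740 × (12.8)³ = 8.499 × 10^6 kg
E = ½ m v² = 0.5 × 8.499 × 10^6 × (43600)² = 8.078 × 10^15 J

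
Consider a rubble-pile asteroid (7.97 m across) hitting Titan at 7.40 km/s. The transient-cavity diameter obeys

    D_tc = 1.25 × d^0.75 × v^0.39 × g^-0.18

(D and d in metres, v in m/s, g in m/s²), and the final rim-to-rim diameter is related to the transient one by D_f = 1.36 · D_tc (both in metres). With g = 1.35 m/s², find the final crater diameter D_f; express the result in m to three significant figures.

D_f ≈ 247 m

v = 7400 m/s.
d^0.75 = 7.97^0.75 = 4.743
v^0.39 = 7400^0.39 = 32.28
g^-0.18 = 1.35^-0.18 = 0.9474
D_tc = 1.25 × 4.743 × 32.28 × 0.9474 = 181.3 m
D_f = 1.36 × 181.3 = 246.6 m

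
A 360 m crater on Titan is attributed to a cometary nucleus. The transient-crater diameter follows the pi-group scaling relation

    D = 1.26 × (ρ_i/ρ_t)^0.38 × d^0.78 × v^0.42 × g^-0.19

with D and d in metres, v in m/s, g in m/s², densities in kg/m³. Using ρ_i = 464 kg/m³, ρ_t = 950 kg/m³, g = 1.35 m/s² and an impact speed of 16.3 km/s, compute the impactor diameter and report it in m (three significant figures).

d ≈ 11.6 m

Rearranging for d: d = [D / (1.26 · (464/950)^0.38 · 16300^0.42 · 1.35^-0.19)]^(1/0.78).
(464/950)^0.38 = 0.7616
16300^0.42 = 58.77
1.35^-0.19 = 0.9446
Denominator = 1.26 × 0.7616 × 58.77 × 0.9446 = 53.27
D / 53.27 = 360 / 53.27 = 6.758
d = 6.758^(1/0.78) = 6.758^1.2821 = 11.59 m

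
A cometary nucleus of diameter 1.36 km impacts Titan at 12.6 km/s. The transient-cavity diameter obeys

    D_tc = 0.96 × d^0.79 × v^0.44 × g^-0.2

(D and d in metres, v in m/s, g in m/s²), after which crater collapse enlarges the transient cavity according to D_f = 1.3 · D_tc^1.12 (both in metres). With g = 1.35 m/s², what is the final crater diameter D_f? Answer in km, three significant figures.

D_f ≈ 72.1 km

In SI: d = 1360 m, v = 12600 m/s.
d^0.79 = 1360^0.79 = 298.9
v^0.44 = 12600^0.44 = 63.70
g^-0.2 = 1.35^-0.2 = 0.9417
D_tc = 0.96 × 298.9 × 63.70 × 0.9417 = 17210 m
D_f = 1.3 × (17210)^1.12 = 72114 m
     = 72.11 km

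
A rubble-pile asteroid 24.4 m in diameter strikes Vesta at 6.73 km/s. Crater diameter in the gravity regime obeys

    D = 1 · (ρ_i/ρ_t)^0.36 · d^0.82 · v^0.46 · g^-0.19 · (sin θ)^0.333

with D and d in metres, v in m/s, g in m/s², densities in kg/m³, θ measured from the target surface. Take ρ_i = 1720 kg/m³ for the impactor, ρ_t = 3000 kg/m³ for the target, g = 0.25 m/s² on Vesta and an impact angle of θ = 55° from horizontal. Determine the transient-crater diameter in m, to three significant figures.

In SI units: v = 6730 m/s.
(ρ_i/ρ_t)^0.36 = (1720/3000)^0.36 = 0.8185
d^0.82 = 24.4^0.82 = 13.73
v^0.46 = 6730^0.46 = 57.66
g^-0.19 = 0.25^-0.19 = 1.301
(sin 55°)^0.333 = 0.8192^0.333 = 0.9357
D = 1 × 0.8185 × 13.73 × 57.66 × 1.301 × 0.9357 = 788.8 m

D ≈ 789 m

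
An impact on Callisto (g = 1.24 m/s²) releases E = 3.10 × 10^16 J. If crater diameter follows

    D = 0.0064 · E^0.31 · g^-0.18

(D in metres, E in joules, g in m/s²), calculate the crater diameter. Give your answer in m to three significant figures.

E^0.31 = (3.10 × 10^16)^0.31 = 1.295 × 10^5
g^-0.18 = 1.24^-0.18 = 0.9620
D = 0.0064 × 1.295 × 10^5 × 0.9620 = 797.3 m

D ≈ 797 m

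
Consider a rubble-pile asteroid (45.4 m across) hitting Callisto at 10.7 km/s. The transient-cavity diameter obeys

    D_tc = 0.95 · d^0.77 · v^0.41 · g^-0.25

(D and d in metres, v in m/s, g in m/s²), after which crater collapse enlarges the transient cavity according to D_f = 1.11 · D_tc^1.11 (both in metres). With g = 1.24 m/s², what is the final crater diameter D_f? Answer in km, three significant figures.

v = 10700 m/s.
d^0.77 = 45.4^0.77 = 18.88
v^0.41 = 10700^0.41 = 44.88
g^-0.25 = 1.24^-0.25 = 0.9476
D_tc = 0.95 × 18.88 × 44.88 × 0.9476 = 762.8 m
D_f = 1.11 × (762.8)^1.11 = 1757 m
     = 1.757 km

D_f ≈ 1.76 km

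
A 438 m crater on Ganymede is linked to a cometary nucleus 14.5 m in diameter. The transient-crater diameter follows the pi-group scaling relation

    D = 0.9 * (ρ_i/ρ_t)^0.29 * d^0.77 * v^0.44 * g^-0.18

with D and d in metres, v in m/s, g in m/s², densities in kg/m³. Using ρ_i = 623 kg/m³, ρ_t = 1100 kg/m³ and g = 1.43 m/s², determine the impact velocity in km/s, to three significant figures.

Rearranging for v: v = [D / (0.9 · (623/1100)^0.29 · 14.5^0.77 · 1.43^-0.18)]^(1/0.44).
(623/1100)^0.29 = 0.8480
14.5^0.77 = 7.839
1.43^-0.18 = 0.9376
Denominator = 0.9 × 0.8480 × 7.839 × 0.9376 = 5.609
D / 5.609 = 438 / 5.609 = 78.09
v = 78.09^(1/0.44) = 78.09^2.2727 = 20013 m/s

v ≈ 20.0 km/s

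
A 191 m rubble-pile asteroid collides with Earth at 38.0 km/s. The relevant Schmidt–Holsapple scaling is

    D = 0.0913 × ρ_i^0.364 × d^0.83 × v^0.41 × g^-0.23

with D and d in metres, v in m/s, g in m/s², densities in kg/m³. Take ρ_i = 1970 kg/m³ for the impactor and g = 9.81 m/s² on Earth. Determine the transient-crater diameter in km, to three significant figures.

D ≈ 5.04 km

In SI units: v = 38000 m/s.
ρ_i^0.364 = 1970^0.364 = 15.82
d^0.83 = 191^0.83 = 78.21
v^0.41 = 38000^0.41 = 75.46
g^-0.23 = 9.81^-0.23 = 0.5914
D = 0.0913 × 15.82 × 78.21 × 75.46 × 0.5914 = 5041 m
   = 5.041 km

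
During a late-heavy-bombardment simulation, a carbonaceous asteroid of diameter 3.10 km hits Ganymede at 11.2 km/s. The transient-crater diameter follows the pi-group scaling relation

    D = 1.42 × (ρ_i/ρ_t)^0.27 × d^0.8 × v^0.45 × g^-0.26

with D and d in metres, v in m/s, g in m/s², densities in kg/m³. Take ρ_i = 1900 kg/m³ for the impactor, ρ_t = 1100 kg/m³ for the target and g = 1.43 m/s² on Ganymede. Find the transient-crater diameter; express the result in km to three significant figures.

D ≈ 61.8 km

In SI units: d = 3100 m, v = 11200 m/s.
(ρ_i/ρ_t)^0.27 = (1900/1100)^0.27 = 1.159
d^0.8 = 3100^0.8 = 621.0
v^0.45 = 11200^0.45 = 66.40
g^-0.26 = 1.43^-0.26 = 0.9112
D = 1.42 × 1.159 × 621.0 × 66.40 × 0.9112 = 61837 m
   = 61.84 km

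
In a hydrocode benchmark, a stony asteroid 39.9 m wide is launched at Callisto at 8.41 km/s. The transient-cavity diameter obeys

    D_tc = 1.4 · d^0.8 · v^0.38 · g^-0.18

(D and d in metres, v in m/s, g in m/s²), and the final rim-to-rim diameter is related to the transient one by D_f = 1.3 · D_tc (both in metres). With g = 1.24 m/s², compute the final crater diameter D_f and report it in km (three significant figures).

v = 8410 m/s.
d^0.8 = 39.9^0.8 = 19.09
v^0.38 = 8410^0.38 = 31.00
g^-0.18 = 1.24^-0.18 = 0.9620
D_tc = 1.4 × 19.09 × 31.00 × 0.9620 = 797.0 m
D_f = 1.3 × 797.0 = 1036 m
     = 1.036 km

D_f ≈ 1.04 km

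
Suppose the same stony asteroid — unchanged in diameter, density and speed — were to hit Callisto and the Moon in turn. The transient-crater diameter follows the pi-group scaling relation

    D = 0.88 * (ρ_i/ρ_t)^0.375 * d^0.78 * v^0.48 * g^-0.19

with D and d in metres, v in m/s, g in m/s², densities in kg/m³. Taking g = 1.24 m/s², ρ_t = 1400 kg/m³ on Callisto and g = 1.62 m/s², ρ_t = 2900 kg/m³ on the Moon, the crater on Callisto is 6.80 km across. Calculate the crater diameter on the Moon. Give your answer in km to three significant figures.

The impactor-only factors (d, v, ρ_i) cancel in the ratio, leaving D_Moon/D_Callisto = (g_Moon/g_Callisto)^-0.19 · (ρ_t,Callisto/ρ_t,Moon)^0.375.
(1.62/1.24)^-0.19 = 1.306^-0.19 = 0.9505
(1400/2900)^0.375 = 0.4828^0.375 = 0.7610
Ratio = 0.9505 × 0.7610 = 0.7233
D_Moon = 0.7233 × 6.80 km = 4.92 km

D ≈ 4.92 km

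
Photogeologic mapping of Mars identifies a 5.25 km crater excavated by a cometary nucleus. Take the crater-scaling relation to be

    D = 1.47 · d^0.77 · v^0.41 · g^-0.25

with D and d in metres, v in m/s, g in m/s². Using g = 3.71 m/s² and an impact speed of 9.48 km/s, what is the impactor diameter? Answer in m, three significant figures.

d ≈ 480 m

Rearranging for d: d = [D / (1.47 · 9480^0.41 · 3.71^-0.25)]^(1/0.77).
D = 5250 m.
9480^0.41 = 42.71
3.71^-0.25 = 0.7205
Denominator = 1.47 × 42.71 × 0.7205 = 45.24
D / 45.24 = 5250 / 45.24 = 116.0
d = 116.0^(1/0.77) = 116.0^1.2987 = 479.9 m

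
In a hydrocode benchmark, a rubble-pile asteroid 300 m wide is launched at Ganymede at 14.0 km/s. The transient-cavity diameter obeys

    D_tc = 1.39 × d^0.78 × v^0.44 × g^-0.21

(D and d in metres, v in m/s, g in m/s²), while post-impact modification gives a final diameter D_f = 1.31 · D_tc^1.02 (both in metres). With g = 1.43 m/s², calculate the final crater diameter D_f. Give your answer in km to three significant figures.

D_f ≈ 11.5 km

v = 14000 m/s.
d^0.78 = 300^0.78 = 85.54
v^0.44 = 14000^0.44 = 66.73
g^-0.21 = 1.43^-0.21 = 0.9276
D_tc = 1.39 × 85.54 × 66.73 × 0.9276 = 7360 m
D_f = 1.31 × (7360)^1.02 = 11521 m
     = 11.52 km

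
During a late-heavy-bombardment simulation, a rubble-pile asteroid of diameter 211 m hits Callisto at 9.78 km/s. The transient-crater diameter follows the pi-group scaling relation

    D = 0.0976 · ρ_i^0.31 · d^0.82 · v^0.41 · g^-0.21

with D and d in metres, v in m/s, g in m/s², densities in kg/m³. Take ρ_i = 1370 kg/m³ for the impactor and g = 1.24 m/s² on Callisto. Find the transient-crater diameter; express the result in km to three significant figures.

In SI units: v = 9780 m/s.
ρ_i^0.31 = 1370^0.31 = 9.384
d^0.82 = 211^0.82 = 80.52
v^0.41 = 9780^0.41 = 43.26
g^-0.21 = 1.24^-0.21 = 0.9558
D = 0.0976 × 9.384 × 80.52 × 43.26 × 0.9558 = 3049 m
   = 3.049 km

D ≈ 3.05 km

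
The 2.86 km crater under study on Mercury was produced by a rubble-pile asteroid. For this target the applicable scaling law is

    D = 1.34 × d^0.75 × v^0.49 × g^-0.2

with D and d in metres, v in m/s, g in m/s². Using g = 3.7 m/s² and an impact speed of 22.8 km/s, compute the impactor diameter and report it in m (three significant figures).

Rearranging for d: d = [D / (1.34 · 22800^0.49 · 3.7^-0.2)]^(1/0.75).
D = 2860 m.
22800^0.49 = 136.6
3.7^-0.2 = 0.7698
Denominator = 1.34 × 136.6 × 0.7698 = 140.9
D / 140.9 = 2860 / 140.9 = 20.30
d = 20.30^(1/0.75) = 20.30^1.3333 = 55.37 m

d ≈ 55.4 m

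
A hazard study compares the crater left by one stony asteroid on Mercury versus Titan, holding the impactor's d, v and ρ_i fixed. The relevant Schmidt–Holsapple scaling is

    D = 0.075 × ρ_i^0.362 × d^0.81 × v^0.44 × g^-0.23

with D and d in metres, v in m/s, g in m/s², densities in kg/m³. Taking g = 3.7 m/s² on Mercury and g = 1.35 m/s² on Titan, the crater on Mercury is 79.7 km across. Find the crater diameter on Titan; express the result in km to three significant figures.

D ≈ 101 km

All impactor-dependent factors cancel in the ratio, leaving D_Titan/D_Mercury = (g_Titan/g_Mercury)^-0.23.
(1.35/3.7)^-0.23 = 0.3649^-0.23 = 1.261
D_Titan = 1.261 × 79.7 km = 101 km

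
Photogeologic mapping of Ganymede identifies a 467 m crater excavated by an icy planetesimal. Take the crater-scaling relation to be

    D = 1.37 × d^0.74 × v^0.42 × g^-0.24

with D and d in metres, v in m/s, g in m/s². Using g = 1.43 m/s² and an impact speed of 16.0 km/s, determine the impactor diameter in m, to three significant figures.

d ≈ 12.2 m

Rearranging for d: d = [D / (1.37 · 16000^0.42 · 1.43^-0.24)]^(1/0.74).
16000^0.42 = 58.31
1.43^-0.24 = 0.9177
Denominator = 1.37 × 58.31 × 0.9177 = 73.31
D / 73.31 = 467 / 73.31 = 6.370
d = 6.370^(1/0.74) = 6.370^1.3514 = 12.21 m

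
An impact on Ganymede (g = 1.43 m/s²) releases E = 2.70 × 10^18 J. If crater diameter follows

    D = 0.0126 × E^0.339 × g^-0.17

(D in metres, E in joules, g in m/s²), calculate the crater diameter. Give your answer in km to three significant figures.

D ≈ 21.0 km

E^0.339 = (2.70 × 10^18)^0.339 = 1.771 × 10^6
g^-0.17 = 1.43^-0.17 = 0.9410
D = 0.0126 × 1.771 × 10^6 × 0.9410 = 20998 m
   = 21.00 km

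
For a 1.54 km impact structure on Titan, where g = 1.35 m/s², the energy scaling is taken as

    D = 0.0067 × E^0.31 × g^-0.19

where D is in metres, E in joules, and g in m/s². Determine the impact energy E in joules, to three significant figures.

Rearranging: E = [D / (0.0067 · g^-0.19)]^(1/0.31).
D = 1540 m.
g^-0.19 = 1.35^-0.19 = 0.9446
D / (0.0067 × 0.9446) = 1540 / (6.329 × 10^-3) = 2.433 × 10^5
E = (2.433 × 10^5)^3.2258 = 2.369 × 10^17 J

E ≈ 2.37 × 10^17 J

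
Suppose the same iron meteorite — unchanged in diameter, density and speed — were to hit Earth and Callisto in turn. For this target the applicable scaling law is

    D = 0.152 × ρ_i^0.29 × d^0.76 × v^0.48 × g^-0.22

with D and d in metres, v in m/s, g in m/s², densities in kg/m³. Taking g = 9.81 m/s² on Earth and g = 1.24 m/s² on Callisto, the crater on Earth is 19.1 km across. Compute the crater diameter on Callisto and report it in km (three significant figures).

D ≈ 30.1 km

All impactor-dependent factors cancel in the ratio, leaving D_Callisto/D_Earth = (g_Callisto/g_Earth)^-0.22.
(1.24/9.81)^-0.22 = 0.1264^-0.22 = 1.576
D_Callisto = 1.576 × 19.1 km = 30.1 km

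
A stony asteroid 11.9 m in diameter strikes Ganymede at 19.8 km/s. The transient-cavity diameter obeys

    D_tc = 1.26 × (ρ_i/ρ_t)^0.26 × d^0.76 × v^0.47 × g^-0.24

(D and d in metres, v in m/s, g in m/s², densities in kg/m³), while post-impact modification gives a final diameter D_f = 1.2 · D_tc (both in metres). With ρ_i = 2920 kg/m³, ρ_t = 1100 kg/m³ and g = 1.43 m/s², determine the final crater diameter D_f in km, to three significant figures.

D_f ≈ 1.23 km

v = 19800 m/s.
(ρ_i/ρ_t)^0.26 = (2920/1100)^0.26 = 1.289
d^0.76 = 11.9^0.76 = 6.568
v^0.47 = 19800^0.47 = 104.6
g^-0.24 = 1.43^-0.24 = 0.9177
D_tc = 1.26 × 1.289 × 6.568 × 104.6 × 0.9177 = 1024 m
D_f = 1.2 × 1024 = 1229 m
     = 1.229 km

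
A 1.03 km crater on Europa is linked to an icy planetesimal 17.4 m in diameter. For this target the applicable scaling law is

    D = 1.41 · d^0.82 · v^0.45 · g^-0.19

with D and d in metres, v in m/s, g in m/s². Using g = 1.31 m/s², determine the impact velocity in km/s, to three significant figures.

v ≈ 14.2 km/s

Rearranging for v: v = [D / (1.41 · 17.4^0.82 · 1.31^-0.19)]^(1/0.45).
D = 1030 m.
17.4^0.82 = 10.41
1.31^-0.19 = 0.9500
Denominator = 1.41 × 10.41 × 0.9500 = 13.94
D / 13.94 = 1030 / 13.94 = 73.89
v = 73.89^(1/0.45) = 73.89^2.2222 = 14203 m/s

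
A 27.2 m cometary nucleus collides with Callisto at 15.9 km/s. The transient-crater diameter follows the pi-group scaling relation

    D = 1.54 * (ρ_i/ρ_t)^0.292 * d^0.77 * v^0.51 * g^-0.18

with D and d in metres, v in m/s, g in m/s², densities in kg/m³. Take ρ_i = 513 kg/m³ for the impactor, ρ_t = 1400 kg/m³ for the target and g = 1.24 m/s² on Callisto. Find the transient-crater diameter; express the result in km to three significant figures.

D ≈ 1.95 km

In SI units: v = 15900 m/s.
(ρ_i/ρ_t)^0.292 = (513/1400)^0.292 = 0.7459
d^0.77 = 27.2^0.77 = 12.72
v^0.51 = 15900^0.51 = 138.9
g^-0.18 = 1.24^-0.18 = 0.9620
D = 1.54 × 0.7459 × 12.72 × 138.9 × 0.9620 = 1952 m
   = 1.952 km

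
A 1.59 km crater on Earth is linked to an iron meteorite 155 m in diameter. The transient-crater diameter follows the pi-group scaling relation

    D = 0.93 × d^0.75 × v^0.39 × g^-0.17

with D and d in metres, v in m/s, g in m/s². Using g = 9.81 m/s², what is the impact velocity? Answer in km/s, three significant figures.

Rearranging for v: v = [D / (0.93 · 155^0.75 · 9.81^-0.17)]^(1/0.39).
D = 1590 m.
155^0.75 = 43.93
9.81^-0.17 = 0.6783
Denominator = 0.93 × 43.93 × 0.6783 = 27.71
D / 27.71 = 1590 / 27.71 = 57.38
v = 57.38^(1/0.39) = 57.38^2.5641 = 32332 m/s

v ≈ 32.3 km/s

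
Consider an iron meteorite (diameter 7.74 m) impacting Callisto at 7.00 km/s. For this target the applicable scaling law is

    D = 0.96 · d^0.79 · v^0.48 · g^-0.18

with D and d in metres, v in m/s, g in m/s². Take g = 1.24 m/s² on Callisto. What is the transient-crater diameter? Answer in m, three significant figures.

In SI units: v = 7000 m/s.
d^0.79 = 7.74^0.79 = 5.036
v^0.48 = 7000^0.48 = 70.09
g^-0.18 = 1.24^-0.18 = 0.9620
D = 0.96 × 5.036 × 70.09 × 0.9620 = 326.0 m

D ≈ 326 m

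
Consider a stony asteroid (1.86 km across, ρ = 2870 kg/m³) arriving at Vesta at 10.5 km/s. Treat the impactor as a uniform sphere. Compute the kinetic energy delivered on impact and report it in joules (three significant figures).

E ≈ 5.33 × 10^20 J

d = 1860 m; v = 10500 m/s.
Mass m = (π/6) ρ d³ = (π/6) × 2870 × (1860)³ = 9.670 × 10^12 kg
E = ½ m v² = 0.5 × 9.670 × 10^12 × (10500)² = 5.331 × 10^20 J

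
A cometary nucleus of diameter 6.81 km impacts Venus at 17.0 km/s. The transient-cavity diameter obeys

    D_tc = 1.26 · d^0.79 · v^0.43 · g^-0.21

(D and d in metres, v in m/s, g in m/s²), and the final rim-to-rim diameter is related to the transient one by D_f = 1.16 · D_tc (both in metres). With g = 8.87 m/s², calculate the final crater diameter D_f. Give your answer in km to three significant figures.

D_f ≈ 65.0 km

In SI: d = 6810 m, v = 17000 m/s.
d^0.79 = 6810^0.79 = 1067
v^0.43 = 17000^0.43 = 65.93
g^-0.21 = 8.87^-0.21 = 0.6323
D_tc = 1.26 × 1067 × 65.93 × 0.6323 = 56050 m
D_f = 1.16 × 56050 = 65018 m
     = 65.02 km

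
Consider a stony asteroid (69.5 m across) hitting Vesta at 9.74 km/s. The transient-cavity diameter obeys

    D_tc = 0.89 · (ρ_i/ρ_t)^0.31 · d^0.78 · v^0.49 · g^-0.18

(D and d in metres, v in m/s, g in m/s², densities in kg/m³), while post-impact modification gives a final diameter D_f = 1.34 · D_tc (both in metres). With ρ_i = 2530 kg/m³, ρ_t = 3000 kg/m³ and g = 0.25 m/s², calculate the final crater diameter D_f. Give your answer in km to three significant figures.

v = 9740 m/s.
(ρ_i/ρ_t)^0.31 = (2530/3000)^0.31 = 0.9485
d^0.78 = 69.5^0.78 = 27.34
v^0.49 = 9740^0.49 = 90.03
g^-0.18 = 0.25^-0.18 = 1.283
D_tc = 0.89 × 0.9485 × 27.34 × 90.03 × 1.283 = 2666 m
D_f = 1.34 × 2666 = 3572 m
     = 3.572 km

D_f ≈ 3.57 km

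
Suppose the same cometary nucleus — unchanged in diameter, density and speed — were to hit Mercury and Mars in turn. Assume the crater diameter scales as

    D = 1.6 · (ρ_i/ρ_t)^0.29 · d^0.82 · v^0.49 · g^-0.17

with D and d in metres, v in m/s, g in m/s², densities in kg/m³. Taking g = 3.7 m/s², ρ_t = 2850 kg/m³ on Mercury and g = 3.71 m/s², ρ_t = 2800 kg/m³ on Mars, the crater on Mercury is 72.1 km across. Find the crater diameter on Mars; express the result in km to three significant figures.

D ≈ 72.4 km

The impactor-only factors (d, v, ρ_i) cancel in the ratio, leaving D_Mars/D_Mercury = (g_Mars/g_Mercury)^-0.17 · (ρ_t,Mercury/ρ_t,Mars)^0.29.
(3.71/3.7)^-0.17 = 1.003^-0.17 = 0.9995
(2850/2800)^0.29 = 1.018^0.29 = 1.005
Ratio = 0.9995 × 1.005 = 1.004
D_Mars = 1.004 × 72.1 km = 72.4 km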